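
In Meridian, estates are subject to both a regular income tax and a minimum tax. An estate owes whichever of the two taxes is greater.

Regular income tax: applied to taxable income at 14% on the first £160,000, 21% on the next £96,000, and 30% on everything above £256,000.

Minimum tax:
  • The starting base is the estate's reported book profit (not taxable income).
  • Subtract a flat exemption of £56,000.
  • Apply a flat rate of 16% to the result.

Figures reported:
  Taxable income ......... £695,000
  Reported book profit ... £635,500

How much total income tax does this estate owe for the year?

£174,260

Regular income tax:
  £160,000 × 14% = £22,400
  £96,000 × 21% = £20,160
  £439,000 × 30% = £131,700
  → £174,260

Minimum tax:
  Base (reported book profit): £635,500
  Less exemption £56,000 → base £579,500
  £579,500 × 16% = £92,720

£174,260 > £92,720, so the regular income tax governs.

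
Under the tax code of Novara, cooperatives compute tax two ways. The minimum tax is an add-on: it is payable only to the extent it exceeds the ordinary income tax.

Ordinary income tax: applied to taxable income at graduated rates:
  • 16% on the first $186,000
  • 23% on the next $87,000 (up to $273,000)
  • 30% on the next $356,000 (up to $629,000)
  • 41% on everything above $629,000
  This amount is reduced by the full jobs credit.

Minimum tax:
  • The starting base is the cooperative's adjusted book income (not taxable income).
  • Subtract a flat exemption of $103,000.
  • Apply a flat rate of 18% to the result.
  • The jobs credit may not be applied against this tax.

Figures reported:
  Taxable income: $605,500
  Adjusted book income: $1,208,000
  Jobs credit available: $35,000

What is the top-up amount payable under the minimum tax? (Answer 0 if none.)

Ordinary income tax:
  $186,000 × 16% = $29,760
  $87,000 × 23% = $20,010
  $332,500 × 30% = $99,750
  → $149,520
  Less jobs credit $35,000 → $114,520

Minimum tax:
  Base (adjusted book income): $1,208,000
  Less exemption $103,000 → base $1,105,000
  $1,105,000 × 18% = $198,900

Excess of minimum tax over ordinary income tax: $198,900 − $114,520 = $84,380.

$84,380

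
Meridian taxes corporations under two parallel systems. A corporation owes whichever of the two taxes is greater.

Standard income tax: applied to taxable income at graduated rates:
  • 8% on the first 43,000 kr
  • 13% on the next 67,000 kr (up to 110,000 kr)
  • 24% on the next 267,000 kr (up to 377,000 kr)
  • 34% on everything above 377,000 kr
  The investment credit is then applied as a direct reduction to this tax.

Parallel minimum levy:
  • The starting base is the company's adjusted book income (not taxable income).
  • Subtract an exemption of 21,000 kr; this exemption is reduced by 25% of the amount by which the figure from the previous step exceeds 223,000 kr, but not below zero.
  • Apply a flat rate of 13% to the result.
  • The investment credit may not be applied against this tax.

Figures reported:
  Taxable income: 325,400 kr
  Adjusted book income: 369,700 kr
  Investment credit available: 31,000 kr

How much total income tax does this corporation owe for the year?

48,061 kr

Standard income tax:
  43,000 kr × 8% = 3,440 kr
  67,000 kr × 13% = 8,710 kr
  215,400 kr × 24% = 51,696 kr
  → 63,846 kr
  Less investment credit 31,000 kr → 32,846 kr

Parallel minimum levy:
  Base (adjusted book income): 369,700 kr
  Exemption: 25% × (369,700 kr − 223,000 kr) = 36,675 kr ≥ 21,000 kr, so the exemption is fully phased out
  Base: 369,700 kr − 0 kr = 369,700 kr
  369,700 kr × 13% = 48,061 kr

48,061 kr > 32,846 kr, so the parallel minimum levy is the binding amount.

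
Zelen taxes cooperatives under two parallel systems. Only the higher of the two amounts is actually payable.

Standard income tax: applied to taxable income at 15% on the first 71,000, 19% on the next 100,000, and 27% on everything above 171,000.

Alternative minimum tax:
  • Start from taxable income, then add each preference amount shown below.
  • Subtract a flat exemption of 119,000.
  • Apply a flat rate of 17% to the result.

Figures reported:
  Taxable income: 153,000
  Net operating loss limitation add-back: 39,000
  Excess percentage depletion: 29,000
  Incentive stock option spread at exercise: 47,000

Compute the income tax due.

Alternative minimum tax:
  Adjusted income: 153,000 + 39,000 + 29,000 + 47,000 = 268,000
  Less exemption 119,000 → base 149,000
  149,000 × 17% = 25,330

Standard income tax:
  71,000 × 15% = 10,650
  82,000 × 19% = 15,580
  → 26,230

26,230 > 25,330, so the standard income tax governs.

26,230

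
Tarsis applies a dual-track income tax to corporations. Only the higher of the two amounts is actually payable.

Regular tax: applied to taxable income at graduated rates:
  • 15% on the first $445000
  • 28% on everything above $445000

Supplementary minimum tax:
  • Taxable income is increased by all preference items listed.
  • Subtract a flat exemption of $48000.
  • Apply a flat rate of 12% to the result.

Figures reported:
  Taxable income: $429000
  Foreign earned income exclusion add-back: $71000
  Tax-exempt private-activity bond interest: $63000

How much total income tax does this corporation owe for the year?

$64350

Supplementary minimum tax:
  Adjusted income: $429000 + $71000 + $63000 = $563000
  Less exemption $48000 → base $515000
  $515000 × 12% = $61800

Regular tax:
  $429000 × 15% = $64350

$64350 > $61800, so the regular tax governs.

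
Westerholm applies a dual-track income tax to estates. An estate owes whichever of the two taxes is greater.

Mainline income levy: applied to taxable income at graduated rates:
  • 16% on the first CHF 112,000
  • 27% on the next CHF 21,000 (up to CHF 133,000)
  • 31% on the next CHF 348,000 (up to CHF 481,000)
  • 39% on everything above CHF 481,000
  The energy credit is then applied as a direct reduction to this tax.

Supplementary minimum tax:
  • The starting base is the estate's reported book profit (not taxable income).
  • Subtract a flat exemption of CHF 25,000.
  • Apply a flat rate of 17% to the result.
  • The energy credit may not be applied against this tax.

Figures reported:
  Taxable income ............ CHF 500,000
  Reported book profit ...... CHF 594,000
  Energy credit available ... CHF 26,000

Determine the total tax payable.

Supplementary minimum tax:
  Base (reported book profit): CHF 594,000
  Less exemption CHF 25,000 → base CHF 569,000
  CHF 569,000 × 17% = CHF 96,730

Mainline income levy:
  CHF 112,000 × 16% = CHF 17,920
  CHF 21,000 × 27% = CHF 5,670
  CHF 348,000 × 31% = CHF 107,880
  CHF 19,000 × 39% = CHF 7,410
  → CHF 138,880
  Less energy credit CHF 26,000 → CHF 112,880

CHF 112,880 > CHF 96,730, so the mainline income levy governs.

CHF 112,880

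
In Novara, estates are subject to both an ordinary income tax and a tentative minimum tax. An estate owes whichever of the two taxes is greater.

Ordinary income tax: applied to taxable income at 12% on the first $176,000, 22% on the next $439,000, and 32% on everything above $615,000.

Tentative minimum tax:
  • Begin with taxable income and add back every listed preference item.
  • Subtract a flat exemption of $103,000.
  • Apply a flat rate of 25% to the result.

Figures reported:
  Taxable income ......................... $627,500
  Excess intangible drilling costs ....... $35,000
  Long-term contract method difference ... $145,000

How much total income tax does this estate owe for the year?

Ordinary income tax:
  $176,000 × 12% = $21,120
  $439,000 × 22% = $96,580
  $12,500 × 32% = $4,000
  → $121,700

Tentative minimum tax:
  Adjusted income: $627,500 + $35,000 + $145,000 = $807,500
  Less exemption $103,000 → base $704,500
  $704,500 × 25% = $176,125

$176,125 > $121,700, so the tentative minimum tax is the binding amount.

$176,125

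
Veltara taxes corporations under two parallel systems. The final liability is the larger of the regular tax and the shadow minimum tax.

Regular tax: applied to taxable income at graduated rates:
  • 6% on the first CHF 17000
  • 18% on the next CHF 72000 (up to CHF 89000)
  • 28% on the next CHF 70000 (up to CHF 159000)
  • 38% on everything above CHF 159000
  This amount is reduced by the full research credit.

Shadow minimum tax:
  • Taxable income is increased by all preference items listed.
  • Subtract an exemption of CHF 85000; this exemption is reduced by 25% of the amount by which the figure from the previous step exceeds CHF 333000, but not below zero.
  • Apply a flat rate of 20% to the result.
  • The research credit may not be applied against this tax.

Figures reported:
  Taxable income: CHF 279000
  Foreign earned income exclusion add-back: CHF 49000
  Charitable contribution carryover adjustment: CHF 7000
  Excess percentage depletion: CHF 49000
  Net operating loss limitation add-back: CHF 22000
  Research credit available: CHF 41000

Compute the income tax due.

Shadow minimum tax:
  Adjusted income: CHF 279000 + CHF 49000 + CHF 7000 + CHF 49000 + CHF 22000 = CHF 406000
  Exemption: CHF 85000 − 25% × (CHF 406000 − CHF 333000) = CHF 85000 − CHF 18250 = CHF 66750
  Base: CHF 406000 − CHF 66750 = CHF 339250
  CHF 339250 × 20% = CHF 67850

Regular tax:
  CHF 17000 × 6% = CHF 1020
  CHF 72000 × 18% = CHF 12960
  CHF 70000 × 28% = CHF 19600
  CHF 120000 × 38% = CHF 45600
  → CHF 79180
  Less research credit CHF 41000 → CHF 38180

CHF 67850 > CHF 38180, so the shadow minimum tax is the binding amount.

CHF 67850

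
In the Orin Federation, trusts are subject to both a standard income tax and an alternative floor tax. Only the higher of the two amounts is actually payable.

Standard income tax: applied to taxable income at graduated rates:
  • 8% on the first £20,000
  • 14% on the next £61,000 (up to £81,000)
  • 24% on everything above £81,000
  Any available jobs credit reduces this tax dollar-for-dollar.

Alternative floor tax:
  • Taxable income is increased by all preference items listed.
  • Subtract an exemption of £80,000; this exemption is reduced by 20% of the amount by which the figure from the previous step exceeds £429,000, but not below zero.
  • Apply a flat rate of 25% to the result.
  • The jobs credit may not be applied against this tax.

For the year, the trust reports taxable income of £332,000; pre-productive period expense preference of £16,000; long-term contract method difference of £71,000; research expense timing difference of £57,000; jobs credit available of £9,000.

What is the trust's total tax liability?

£101,350

Alternative floor tax:
  Adjusted income: £332,000 + £16,000 + £71,000 + £57,000 = £476,000
  Exemption: £80,000 − 20% × (£476,000 − £429,000) = £80,000 − £9,400 = £70,600
  Base: £476,000 − £70,600 = £405,400
  £405,400 × 25% = £101,350

Standard income tax:
  £20,000 × 8% = £1,600
  £61,000 × 14% = £8,540
  £251,000 × 24% = £60,240
  → £70,380
  Less jobs credit £9,000 → £61,380

£101,350 > £61,380, so the alternative floor tax is the binding amount.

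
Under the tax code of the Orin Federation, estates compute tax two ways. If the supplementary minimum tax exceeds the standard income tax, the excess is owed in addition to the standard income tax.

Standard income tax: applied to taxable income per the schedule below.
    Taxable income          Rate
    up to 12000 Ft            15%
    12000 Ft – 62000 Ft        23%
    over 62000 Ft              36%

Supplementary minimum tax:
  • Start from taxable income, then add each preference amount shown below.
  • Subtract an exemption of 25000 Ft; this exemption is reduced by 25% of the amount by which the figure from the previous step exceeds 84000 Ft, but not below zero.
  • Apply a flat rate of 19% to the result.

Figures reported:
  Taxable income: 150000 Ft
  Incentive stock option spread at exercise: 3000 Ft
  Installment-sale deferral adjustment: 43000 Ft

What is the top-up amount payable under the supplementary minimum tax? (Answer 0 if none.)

Standard income tax:
  12000 Ft × 15% = 1800 Ft
  50000 Ft × 23% = 11500 Ft
  88000 Ft × 36% = 31680 Ft
  → 44980 Ft

Supplementary minimum tax:
  Adjusted income: 150000 Ft + 3000 Ft + 43000 Ft = 196000 Ft
  Exemption: 25% × (196000 Ft − 84000 Ft) = 28000 Ft ≥ 25000 Ft, so the exemption is fully phased out
  Base: 196000 Ft − 0 Ft = 196000 Ft
  196000 Ft × 19% = 37240 Ft

37240 Ft ≤ 44980 Ft, so no add-on is due.

0 Ft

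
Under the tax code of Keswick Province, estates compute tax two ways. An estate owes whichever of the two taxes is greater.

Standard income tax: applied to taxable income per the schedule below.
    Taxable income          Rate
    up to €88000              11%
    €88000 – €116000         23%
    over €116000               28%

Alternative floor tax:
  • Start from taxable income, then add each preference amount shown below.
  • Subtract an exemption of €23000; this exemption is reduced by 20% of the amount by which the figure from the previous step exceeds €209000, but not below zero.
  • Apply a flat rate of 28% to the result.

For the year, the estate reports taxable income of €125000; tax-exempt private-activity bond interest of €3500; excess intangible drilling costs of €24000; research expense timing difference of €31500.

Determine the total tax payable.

Alternative floor tax:
  Adjusted income: €125000 + €3500 + €24000 + €31500 = €184000
  Exemption: €184000 ≤ €209000, so full €23000 applies
  Base: €184000 − €23000 = €161000
  €161000 × 28% = €45080

Standard income tax:
  €88000 × 11% = €9680
  €28000 × 23% = €6440
  €9000 × 28% = €2520
  → €18640

€45080 > €18640, so the alternative floor tax is the binding amount.

€45080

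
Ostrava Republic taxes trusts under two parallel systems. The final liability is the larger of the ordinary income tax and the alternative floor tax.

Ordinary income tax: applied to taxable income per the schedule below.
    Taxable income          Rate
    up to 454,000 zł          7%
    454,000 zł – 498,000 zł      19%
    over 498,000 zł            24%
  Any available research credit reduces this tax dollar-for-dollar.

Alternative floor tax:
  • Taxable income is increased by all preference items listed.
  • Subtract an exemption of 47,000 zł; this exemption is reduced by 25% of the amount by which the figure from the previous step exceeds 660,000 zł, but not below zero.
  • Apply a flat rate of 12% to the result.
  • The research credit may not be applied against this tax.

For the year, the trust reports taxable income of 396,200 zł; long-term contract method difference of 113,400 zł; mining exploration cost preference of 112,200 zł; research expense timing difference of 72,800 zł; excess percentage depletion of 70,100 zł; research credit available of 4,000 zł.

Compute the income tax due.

Alternative floor tax:
  Adjusted income: 396,200 zł + 113,400 zł + 112,200 zł + 72,800 zł + 70,100 zł = 764,700 zł
  Exemption: 47,000 zł − 25% × (764,700 zł − 660,000 zł) = 47,000 zł − 26,175 zł = 20,825 zł
  Base: 764,700 zł − 20,825 zł = 743,875 zł
  743,875 zł × 12% = 89,265 zł

Ordinary income tax:
  396,200 zł × 7% = 27,734 zł
  Less research credit 4,000 zł → 23,734 zł

89,265 zł > 23,734 zł, so the alternative floor tax is the binding amount.

89,265 zł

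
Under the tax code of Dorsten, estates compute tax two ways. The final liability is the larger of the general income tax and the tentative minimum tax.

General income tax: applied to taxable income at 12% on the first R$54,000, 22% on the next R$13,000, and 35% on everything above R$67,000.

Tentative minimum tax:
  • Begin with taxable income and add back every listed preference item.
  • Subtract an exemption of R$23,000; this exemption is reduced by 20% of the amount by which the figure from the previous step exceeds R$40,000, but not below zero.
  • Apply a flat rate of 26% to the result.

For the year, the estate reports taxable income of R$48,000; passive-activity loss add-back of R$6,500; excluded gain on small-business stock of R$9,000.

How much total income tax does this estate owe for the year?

General income tax:
  R$48,000 × 12% = R$5,760

Tentative minimum tax:
  Adjusted income: R$48,000 + R$6,500 + R$9,000 = R$63,500
  Exemption: R$23,000 − 20% × (R$63,500 − R$40,000) = R$23,000 − R$4,700 = R$18,300
  Base: R$63,500 − R$18,300 = R$45,200
  R$45,200 × 26% = R$11,752

R$11,752 > R$5,760, so the tentative minimum tax is the binding amount.

R$11,752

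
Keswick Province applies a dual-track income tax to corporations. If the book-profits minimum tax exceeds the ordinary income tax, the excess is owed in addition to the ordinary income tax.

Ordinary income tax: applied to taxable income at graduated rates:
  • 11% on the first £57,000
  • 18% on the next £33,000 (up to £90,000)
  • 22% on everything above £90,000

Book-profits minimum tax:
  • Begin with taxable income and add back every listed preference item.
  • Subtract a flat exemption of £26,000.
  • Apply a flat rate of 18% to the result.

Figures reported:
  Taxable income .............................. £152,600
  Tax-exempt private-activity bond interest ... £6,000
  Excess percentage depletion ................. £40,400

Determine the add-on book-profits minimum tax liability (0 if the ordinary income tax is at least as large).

Ordinary income tax:
  £57,000 × 11% = £6,270
  £33,000 × 18% = £5,940
  £62,600 × 22% = £13,772
  → £25,982

Book-profits minimum tax:
  Adjusted income: £152,600 + £6,000 + £40,400 = £199,000
  Less exemption £26,000 → base £173,000
  £173,000 × 18% = £31,140

Excess of book-profits minimum tax over ordinary income tax: £31,140 − £25,982 = £5,158.

£5,158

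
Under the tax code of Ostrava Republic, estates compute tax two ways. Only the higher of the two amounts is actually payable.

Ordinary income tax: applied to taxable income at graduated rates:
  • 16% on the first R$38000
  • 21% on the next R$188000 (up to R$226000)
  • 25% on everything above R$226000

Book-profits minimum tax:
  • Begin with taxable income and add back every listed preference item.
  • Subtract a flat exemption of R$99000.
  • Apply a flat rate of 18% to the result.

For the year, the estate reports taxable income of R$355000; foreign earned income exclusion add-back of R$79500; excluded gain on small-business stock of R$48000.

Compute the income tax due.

R$77810

Ordinary income tax:
  R$38000 × 16% = R$6080
  R$188000 × 21% = R$39480
  R$129000 × 25% = R$32250
  → R$77810

Book-profits minimum tax:
  Adjusted income: R$355000 + R$79500 + R$48000 = R$482500
  Less exemption R$99000 → base R$383500
  R$383500 × 18% = R$69030

R$77810 > R$69030, so the ordinary income tax governs.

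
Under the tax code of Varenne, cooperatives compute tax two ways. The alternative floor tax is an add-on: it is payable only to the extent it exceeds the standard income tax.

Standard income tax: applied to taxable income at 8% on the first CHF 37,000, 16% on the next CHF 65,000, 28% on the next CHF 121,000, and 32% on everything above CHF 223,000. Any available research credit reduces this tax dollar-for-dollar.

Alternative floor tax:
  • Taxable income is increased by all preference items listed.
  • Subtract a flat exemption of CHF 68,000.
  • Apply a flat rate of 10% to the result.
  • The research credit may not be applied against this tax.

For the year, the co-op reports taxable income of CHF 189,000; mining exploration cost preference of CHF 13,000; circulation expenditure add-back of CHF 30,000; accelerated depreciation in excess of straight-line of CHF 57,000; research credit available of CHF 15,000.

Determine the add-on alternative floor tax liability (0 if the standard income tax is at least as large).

CHF 0

Alternative floor tax:
  Adjusted income: CHF 189,000 + CHF 13,000 + CHF 30,000 + CHF 57,000 = CHF 289,000
  Less exemption CHF 68,000 → base CHF 221,000
  CHF 221,000 × 10% = CHF 22,100

Standard income tax:
  CHF 37,000 × 8% = CHF 2,960
  CHF 65,000 × 16% = CHF 10,400
  CHF 87,000 × 28% = CHF 24,360
  → CHF 37,720
  Less research credit CHF 15,000 → CHF 22,720

CHF 22,100 ≤ CHF 22,720, so no add-on is due.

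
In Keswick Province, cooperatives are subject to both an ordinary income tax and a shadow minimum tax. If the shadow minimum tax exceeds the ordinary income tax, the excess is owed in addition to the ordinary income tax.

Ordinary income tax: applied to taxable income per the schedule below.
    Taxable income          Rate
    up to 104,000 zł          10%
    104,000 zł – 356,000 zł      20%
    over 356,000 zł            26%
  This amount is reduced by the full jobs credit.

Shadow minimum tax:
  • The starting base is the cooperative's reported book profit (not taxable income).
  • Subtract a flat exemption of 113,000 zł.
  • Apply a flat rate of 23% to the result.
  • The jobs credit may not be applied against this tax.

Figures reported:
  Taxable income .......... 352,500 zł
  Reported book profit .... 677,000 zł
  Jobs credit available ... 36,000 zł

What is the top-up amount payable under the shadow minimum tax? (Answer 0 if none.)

105,620 zł

Ordinary income tax:
  104,000 zł × 10% = 10,400 zł
  248,500 zł × 20% = 49,700 zł
  → 60,100 zł
  Less jobs credit 36,000 zł → 24,100 zł

Shadow minimum tax:
  Base (reported book profit): 677,000 zł
  Less exemption 113,000 zł → base 564,000 zł
  564,000 zł × 23% = 129,720 zł

Excess of shadow minimum tax over ordinary income tax: 129,720 zł − 24,100 zł = 105,620 zł.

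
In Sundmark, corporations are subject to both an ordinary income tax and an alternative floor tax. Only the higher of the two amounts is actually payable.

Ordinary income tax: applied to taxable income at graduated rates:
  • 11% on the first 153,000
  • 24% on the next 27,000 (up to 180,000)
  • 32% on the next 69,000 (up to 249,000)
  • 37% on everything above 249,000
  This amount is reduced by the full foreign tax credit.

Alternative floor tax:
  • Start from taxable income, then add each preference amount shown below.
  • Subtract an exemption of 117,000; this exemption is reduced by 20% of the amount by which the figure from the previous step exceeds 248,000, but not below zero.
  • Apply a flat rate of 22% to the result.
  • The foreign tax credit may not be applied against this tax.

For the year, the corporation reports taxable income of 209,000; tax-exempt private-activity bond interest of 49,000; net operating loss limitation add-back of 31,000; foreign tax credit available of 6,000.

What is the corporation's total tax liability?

Ordinary income tax:
  153,000 × 11% = 16,830
  27,000 × 24% = 6,480
  29,000 × 32% = 9,280
  → 32,590
  Less foreign tax credit 6,000 → 26,590

Alternative floor tax:
  Adjusted income: 209,000 + 49,000 + 31,000 = 289,000
  Exemption: 117,000 − 20% × (289,000 − 248,000) = 117,000 − 8,200 = 108,800
  Base: 289,000 − 108,800 = 180,200
  180,200 × 22% = 39,644

39,644 > 26,590, so the alternative floor tax is the binding amount.

39,644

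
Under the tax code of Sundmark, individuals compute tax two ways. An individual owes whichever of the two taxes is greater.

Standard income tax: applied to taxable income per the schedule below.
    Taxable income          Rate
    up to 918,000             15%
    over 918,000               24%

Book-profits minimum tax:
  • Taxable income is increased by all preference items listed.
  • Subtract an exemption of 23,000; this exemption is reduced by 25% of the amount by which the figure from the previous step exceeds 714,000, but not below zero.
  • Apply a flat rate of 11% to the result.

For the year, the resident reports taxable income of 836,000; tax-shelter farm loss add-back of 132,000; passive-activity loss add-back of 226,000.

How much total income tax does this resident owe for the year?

131,340

Standard income tax:
  836,000 × 15% = 125,400

Book-profits minimum tax:
  Adjusted income: 836,000 + 132,000 + 226,000 = 1,194,000
  Exemption: 25% × (1,194,000 − 714,000) = 120,000 ≥ 23,000, so the exemption is fully phased out
  Base: 1,194,000 − 0 = 1,194,000
  1,194,000 × 11% = 131,340

131,340 > 125,400, so the book-profits minimum tax is the binding amount.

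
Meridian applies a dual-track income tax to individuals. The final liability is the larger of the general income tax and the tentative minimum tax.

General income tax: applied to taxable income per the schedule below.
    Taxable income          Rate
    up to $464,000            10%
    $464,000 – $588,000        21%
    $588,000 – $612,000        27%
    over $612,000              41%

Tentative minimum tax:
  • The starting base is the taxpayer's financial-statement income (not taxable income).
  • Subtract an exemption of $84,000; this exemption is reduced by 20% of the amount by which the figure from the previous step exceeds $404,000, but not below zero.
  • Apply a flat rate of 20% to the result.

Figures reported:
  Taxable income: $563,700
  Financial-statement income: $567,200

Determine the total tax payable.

Tentative minimum tax:
  Base (financial-statement income): $567,200
  Exemption: $84,000 − 20% × ($567,200 − $404,000) = $84,000 − $32,640 = $51,360
  Base: $567,200 − $51,360 = $515,840
  $515,840 × 20% = $103,168

General income tax:
  $464,000 × 10% = $46,400
  $99,700 × 21% = $20,937
  → $67,337

$103,168 > $67,337, so the tentative minimum tax is the binding amount.

$103,168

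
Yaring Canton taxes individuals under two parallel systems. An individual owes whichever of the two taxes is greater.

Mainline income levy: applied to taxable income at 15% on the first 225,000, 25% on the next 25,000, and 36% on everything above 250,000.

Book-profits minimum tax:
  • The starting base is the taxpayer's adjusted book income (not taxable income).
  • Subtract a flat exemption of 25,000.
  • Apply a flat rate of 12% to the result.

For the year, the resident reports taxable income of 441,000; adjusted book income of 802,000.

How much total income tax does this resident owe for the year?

108,760

Book-profits minimum tax:
  Base (adjusted book income): 802,000
  Less exemption 25,000 → base 777,000
  777,000 × 12% = 93,240

Mainline income levy:
  225,000 × 15% = 33,750
  25,000 × 25% = 6,250
  191,000 × 36% = 68,760
  → 108,760

108,760 > 93,240, so the mainline income levy governs.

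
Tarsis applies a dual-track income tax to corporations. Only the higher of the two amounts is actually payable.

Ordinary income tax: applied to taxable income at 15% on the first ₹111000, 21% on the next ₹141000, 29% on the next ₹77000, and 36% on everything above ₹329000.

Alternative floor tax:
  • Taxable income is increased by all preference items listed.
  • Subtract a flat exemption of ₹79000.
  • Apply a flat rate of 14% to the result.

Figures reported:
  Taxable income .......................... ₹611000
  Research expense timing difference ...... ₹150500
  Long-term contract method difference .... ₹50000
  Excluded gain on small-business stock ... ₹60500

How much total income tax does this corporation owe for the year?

Alternative floor tax:
  Adjusted income: ₹611000 + ₹150500 + ₹50000 + ₹60500 = ₹872000
  Less exemption ₹79000 → base ₹793000
  ₹793000 × 14% = ₹111020

Ordinary income tax:
  ₹111000 × 15% = ₹16650
  ₹141000 × 21% = ₹29610
  ₹77000 × 29% = ₹22330
  ₹282000 × 36% = ₹101520
  → ₹170110

₹170110 > ₹111020, so the ordinary income tax governs.

₹170110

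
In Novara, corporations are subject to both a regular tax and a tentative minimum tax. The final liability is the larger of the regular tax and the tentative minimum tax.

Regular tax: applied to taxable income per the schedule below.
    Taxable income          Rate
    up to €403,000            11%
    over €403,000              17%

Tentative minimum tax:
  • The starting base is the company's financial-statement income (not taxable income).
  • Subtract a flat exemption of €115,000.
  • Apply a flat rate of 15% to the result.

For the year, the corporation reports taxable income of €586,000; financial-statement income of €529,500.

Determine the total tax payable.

Regular tax:
  €403,000 × 11% = €44,330
  €183,000 × 17% = €31,110
  → €75,440

Tentative minimum tax:
  Base (financial-statement income): €529,500
  Less exemption €115,000 → base €414,500
  €414,500 × 15% = €62,175

€75,440 > €62,175, so the regular tax governs.

€75,440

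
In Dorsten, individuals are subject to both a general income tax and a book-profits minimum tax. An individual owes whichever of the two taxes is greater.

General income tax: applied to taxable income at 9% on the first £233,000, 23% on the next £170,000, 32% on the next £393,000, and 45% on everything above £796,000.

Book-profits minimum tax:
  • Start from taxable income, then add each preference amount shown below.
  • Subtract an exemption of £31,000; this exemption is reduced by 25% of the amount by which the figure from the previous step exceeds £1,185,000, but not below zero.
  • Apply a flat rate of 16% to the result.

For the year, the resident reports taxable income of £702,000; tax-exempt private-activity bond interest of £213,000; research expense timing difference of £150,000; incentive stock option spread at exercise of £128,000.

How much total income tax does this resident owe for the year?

£186,240

General income tax:
  £233,000 × 9% = £20,970
  £170,000 × 23% = £39,100
  £299,000 × 32% = £95,680
  → £155,750

Book-profits minimum tax:
  Adjusted income: £702,000 + £213,000 + £150,000 + £128,000 = £1,193,000
  Exemption: £31,000 − 25% × (£1,193,000 − £1,185,000) = £31,000 − £2,000 = £29,000
  Base: £1,193,000 − £29,000 = £1,164,000
  £1,164,000 × 16% = £186,240

£186,240 > £155,750, so the book-profits minimum tax is the binding amount.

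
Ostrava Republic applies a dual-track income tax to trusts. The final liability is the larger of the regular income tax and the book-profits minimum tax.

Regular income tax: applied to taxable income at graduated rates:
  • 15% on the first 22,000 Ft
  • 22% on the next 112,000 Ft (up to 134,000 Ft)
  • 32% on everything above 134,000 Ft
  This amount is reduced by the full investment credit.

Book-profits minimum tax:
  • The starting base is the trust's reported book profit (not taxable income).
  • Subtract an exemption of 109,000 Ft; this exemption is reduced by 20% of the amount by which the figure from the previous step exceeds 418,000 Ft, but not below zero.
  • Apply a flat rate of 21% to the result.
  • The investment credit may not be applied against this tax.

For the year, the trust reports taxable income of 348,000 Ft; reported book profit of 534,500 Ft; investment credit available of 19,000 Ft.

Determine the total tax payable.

94,248 Ft

Regular income tax:
  22,000 Ft × 15% = 3,300 Ft
  112,000 Ft × 22% = 24,640 Ft
  214,000 Ft × 32% = 68,480 Ft
  → 96,420 Ft
  Less investment credit 19,000 Ft → 77,420 Ft

Book-profits minimum tax:
  Base (reported book profit): 534,500 Ft
  Exemption: 109,000 Ft − 20% × (534,500 Ft − 418,000 Ft) = 109,000 Ft − 23,300 Ft = 85,700 Ft
  Base: 534,500 Ft − 85,700 Ft = 448,800 Ft
  448,800 Ft × 21% = 94,248 Ft

94,248 Ft > 77,420 Ft, so the book-profits minimum tax is the binding amount.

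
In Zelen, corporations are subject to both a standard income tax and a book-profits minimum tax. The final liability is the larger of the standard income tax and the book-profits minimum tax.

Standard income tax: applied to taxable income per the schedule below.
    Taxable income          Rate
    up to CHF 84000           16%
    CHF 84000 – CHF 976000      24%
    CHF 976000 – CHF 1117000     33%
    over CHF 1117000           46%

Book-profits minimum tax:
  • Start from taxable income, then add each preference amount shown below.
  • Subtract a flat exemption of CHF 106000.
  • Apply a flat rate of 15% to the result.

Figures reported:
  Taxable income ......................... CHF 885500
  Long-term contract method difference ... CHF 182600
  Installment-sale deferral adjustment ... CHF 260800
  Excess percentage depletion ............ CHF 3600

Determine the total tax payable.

CHF 205800

Book-profits minimum tax:
  Adjusted income: CHF 885500 + CHF 182600 + CHF 260800 + CHF 3600 = CHF 1332500
  Less exemption CHF 106000 → base CHF 1226500
  CHF 1226500 × 15% = CHF 183975

Standard income tax:
  CHF 84000 × 16% = CHF 13440
  CHF 801500 × 24% = CHF 192360
  → CHF 205800

CHF 205800 > CHF 183975, so the standard income tax governs.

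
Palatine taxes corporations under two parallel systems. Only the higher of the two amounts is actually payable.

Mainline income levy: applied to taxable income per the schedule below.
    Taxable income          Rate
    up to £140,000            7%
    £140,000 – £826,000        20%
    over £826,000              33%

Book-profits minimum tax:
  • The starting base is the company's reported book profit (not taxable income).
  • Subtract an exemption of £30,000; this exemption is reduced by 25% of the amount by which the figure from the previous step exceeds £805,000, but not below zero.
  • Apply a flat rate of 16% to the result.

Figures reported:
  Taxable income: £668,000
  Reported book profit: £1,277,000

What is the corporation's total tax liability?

£204,320

Book-profits minimum tax:
  Base (reported book profit): £1,277,000
  Exemption: 25% × (£1,277,000 − £805,000) = £118,000 ≥ £30,000, so the exemption is fully phased out
  Base: £1,277,000 − £0 = £1,277,000
  £1,277,000 × 16% = £204,320

Mainline income levy:
  £140,000 × 7% = £9,800
  £528,000 × 20% = £105,600
  → £115,400

£204,320 > £115,400, so the book-profits minimum tax is the binding amount.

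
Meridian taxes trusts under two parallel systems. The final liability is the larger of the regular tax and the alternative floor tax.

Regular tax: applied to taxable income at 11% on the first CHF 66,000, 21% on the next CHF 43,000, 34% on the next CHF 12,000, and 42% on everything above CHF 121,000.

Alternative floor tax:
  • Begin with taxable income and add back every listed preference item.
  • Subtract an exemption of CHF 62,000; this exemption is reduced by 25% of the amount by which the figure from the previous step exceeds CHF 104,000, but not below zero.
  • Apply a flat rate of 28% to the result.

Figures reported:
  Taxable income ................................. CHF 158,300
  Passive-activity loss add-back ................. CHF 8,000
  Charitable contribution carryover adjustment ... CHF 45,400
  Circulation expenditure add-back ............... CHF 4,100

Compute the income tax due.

Regular tax:
  CHF 66,000 × 11% = CHF 7,260
  CHF 43,000 × 21% = CHF 9,030
  CHF 12,000 × 34% = CHF 4,080
  CHF 37,300 × 42% = CHF 15,666
  → CHF 36,036

Alternative floor tax:
  Adjusted income: CHF 158,300 + CHF 8,000 + CHF 45,400 + CHF 4,100 = CHF 215,800
  Exemption: CHF 62,000 − 25% × (CHF 215,800 − CHF 104,000) = CHF 62,000 − CHF 27,950 = CHF 34,050
  Base: CHF 215,800 − CHF 34,050 = CHF 181,750
  CHF 181,750 × 28% = CHF 50,890

CHF 50,890 > CHF 36,036, so the alternative floor tax is the binding amount.

CHF 50,890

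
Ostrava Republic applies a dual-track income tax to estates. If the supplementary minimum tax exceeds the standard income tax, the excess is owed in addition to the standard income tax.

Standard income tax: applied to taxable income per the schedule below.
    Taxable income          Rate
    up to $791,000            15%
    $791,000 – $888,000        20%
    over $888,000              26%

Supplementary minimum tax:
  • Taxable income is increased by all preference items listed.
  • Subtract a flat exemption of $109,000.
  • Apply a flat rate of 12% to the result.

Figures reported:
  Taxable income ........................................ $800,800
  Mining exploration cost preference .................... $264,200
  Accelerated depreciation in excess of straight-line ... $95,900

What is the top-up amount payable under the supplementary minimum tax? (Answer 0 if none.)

$5,618

Supplementary minimum tax:
  Adjusted income: $800,800 + $264,200 + $95,900 = $1,160,900
  Less exemption $109,000 → base $1,051,900
  $1,051,900 × 12% = $126,228

Standard income tax:
  $791,000 × 15% = $118,650
  $9,800 × 20% = $1,960
  → $120,610

Excess of supplementary minimum tax over standard income tax: $126,228 − $120,610 = $5,618.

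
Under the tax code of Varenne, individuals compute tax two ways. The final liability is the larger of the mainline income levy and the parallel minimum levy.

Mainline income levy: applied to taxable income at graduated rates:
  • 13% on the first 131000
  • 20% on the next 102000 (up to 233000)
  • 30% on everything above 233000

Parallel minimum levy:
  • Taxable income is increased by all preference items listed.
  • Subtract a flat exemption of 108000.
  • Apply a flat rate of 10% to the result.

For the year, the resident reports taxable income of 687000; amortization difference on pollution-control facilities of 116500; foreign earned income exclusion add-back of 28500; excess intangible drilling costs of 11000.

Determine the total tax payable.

Mainline income levy:
  131000 × 13% = 17030
  102000 × 20% = 20400
  454000 × 30% = 136200
  → 173630

Parallel minimum levy:
  Adjusted income: 687000 + 116500 + 28500 + 11000 = 843000
  Less exemption 108000 → base 735000
  735000 × 10% = 73500

173630 > 73500, so the mainline income levy governs.

173630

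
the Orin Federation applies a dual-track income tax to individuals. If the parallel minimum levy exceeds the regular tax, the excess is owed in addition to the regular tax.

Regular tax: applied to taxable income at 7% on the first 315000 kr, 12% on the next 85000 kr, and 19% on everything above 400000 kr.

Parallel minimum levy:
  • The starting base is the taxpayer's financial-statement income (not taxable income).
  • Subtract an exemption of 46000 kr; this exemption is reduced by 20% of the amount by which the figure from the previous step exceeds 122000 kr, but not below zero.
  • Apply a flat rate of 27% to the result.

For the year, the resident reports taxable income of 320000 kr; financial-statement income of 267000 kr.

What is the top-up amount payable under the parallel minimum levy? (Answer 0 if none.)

Parallel minimum levy:
  Base (financial-statement income): 267000 kr
  Exemption: 46000 kr − 20% × (267000 kr − 122000 kr) = 46000 kr − 29000 kr = 17000 kr
  Base: 267000 kr − 17000 kr = 250000 kr
  250000 kr × 27% = 67500 kr

Regular tax:
  315000 kr × 7% = 22050 kr
  5000 kr × 12% = 600 kr
  → 22650 kr

Excess of parallel minimum levy over regular tax: 67500 kr − 22650 kr = 44850 kr.

44850 kr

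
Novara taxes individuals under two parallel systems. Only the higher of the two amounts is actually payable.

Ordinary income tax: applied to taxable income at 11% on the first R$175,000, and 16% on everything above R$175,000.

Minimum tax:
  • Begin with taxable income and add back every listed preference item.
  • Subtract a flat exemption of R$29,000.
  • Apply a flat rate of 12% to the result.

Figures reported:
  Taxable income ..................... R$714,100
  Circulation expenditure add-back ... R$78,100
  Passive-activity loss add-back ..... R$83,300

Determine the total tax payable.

Ordinary income tax:
  R$175,000 × 11% = R$19,250
  R$539,100 × 16% = R$86,256
  → R$105,506

Minimum tax:
  Adjusted income: R$714,100 + R$78,100 + R$83,300 = R$875,500
  Less exemption R$29,000 → base R$846,500
  R$846,500 × 12% = R$101,580

R$105,506 > R$101,580, so the ordinary income tax governs.

R$105,506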